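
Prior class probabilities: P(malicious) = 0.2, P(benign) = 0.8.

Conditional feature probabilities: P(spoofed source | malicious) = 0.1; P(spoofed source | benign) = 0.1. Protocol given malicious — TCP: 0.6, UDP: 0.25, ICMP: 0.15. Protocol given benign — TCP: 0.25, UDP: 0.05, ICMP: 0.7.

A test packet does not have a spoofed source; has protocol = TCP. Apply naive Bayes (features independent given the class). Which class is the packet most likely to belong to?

benign

malicious: 0.2 × (1−0.1) × 0.6 = 0.108
benign: 0.8 × (1−0.1) × 0.25 = 0.18
Highest score → benign.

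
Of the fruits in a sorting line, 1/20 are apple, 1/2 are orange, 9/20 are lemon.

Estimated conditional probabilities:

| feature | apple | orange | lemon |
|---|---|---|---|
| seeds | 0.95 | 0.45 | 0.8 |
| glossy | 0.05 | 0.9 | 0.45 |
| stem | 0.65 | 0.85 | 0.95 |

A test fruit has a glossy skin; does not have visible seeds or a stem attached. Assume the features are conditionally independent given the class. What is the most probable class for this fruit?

apple: 0.05 × (1−0.95) × 0.05 × (1−0.65) = 0.00004375
orange: 0.5 × (1−0.45) × 0.9 × (1−0.85) = 0.037125
lemon: 0.45 × (1−0.8) × 0.45 × (1−0.95) = 0.002025
Highest score → orange.

orange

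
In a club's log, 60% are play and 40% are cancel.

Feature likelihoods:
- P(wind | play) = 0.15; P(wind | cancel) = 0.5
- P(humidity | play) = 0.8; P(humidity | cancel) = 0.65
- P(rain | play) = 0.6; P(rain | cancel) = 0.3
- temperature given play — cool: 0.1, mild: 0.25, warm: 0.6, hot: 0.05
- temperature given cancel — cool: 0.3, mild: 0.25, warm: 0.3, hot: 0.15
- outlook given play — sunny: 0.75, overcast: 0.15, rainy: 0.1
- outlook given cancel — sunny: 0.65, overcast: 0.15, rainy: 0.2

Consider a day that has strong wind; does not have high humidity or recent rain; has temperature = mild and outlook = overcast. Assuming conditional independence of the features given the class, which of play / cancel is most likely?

cancel

play: 0.6 × 0.15 × (1−0.8) × (1−0.6) × 0.25 × 0.15 = 0.00027
cancel: 0.4 × 0.5 × (1−0.65) × (1−0.3) × 0.25 × 0.15 = 0.0018375
Highest score → cancel.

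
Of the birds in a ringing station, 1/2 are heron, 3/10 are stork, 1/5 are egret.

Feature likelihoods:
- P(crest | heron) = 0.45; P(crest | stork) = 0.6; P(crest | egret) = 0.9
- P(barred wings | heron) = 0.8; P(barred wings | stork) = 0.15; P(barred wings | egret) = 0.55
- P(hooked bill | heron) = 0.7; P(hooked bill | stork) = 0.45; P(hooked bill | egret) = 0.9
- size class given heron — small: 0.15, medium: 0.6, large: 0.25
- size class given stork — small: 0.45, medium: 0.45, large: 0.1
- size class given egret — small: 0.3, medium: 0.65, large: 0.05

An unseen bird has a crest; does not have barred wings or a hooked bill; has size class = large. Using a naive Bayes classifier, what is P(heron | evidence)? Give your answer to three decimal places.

0.277

heron: 0.5 × 0.45 × (1−0.8) × (1−0.7) × 0.25 = 0.003375
stork: 0.3 × 0.6 × (1−0.15) × (1−0.45) × 0.1 = 0.008415
egret: 0.2 × 0.9 × (1−0.55) × (1−0.9) × 0.05 = 0.000405
P(heron | x) = 0.003375 / 0.012195 ≈ 0.277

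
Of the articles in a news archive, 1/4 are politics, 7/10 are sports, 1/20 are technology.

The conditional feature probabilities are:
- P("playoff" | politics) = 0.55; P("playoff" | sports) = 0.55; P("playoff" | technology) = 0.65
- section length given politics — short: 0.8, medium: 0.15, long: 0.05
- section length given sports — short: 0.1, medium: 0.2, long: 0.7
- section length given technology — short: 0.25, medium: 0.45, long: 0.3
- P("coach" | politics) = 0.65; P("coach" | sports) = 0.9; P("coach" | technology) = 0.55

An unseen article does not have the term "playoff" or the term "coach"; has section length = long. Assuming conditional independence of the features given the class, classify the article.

politics: 0.25 × (1−0.55) × 0.05 × (1−0.65) = 0.00196875
sports: 0.7 × (1−0.55) × 0.7 × (1−0.9) = 0.02205
technology: 0.05 × (1−0.65) × 0.3 × (1−0.55) = 0.0023625
Highest score → sports.

sports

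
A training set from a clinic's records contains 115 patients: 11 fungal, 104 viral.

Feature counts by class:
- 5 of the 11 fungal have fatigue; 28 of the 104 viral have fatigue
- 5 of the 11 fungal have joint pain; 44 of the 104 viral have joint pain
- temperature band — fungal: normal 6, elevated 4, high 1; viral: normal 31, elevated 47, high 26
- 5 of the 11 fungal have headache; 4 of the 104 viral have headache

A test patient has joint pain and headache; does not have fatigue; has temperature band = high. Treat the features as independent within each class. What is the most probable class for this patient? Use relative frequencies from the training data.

fungal: (11/115) × (6/11) × (5/11) × (1/11) × (5/11) ≈ 0.000979976
viral: (104/115) × (76/104) × (44/104) × (26/104) × (4/104) ≈ 0.00268845
Highest score → viral.

viral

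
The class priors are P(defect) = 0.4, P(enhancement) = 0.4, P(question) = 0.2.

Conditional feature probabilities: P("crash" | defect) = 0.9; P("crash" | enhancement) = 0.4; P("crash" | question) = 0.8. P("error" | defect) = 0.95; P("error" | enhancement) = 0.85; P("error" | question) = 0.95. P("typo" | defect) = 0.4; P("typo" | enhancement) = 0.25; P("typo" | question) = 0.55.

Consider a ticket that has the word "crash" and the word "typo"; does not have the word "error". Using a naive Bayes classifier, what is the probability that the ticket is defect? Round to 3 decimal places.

defect: 0.4 × 0.9 × (1−0.95) × 0.4 = 0.0072
enhancement: 0.4 × 0.4 × (1−0.85) × 0.25 = 0.006
question: 0.2 × 0.8 × (1−0.95) × 0.55 = 0.0044
P(defect | x) = 0.0072 / 0.0176 ≈ 0.409

0.409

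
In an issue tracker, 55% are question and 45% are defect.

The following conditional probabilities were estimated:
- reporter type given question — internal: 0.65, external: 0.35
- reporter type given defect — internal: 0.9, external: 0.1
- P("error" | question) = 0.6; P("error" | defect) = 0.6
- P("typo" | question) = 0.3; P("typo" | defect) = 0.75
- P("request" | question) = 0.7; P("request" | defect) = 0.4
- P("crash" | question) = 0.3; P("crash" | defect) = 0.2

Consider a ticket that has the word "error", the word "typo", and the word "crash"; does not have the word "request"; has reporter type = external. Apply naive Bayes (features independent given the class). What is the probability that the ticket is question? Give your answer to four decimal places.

question: 0.55 × 0.35 × 0.6 × 0.3 × (1−0.7) × 0.3 = 0.0031185
defect: 0.45 × 0.1 × 0.6 × 0.75 × (1−0.4) × 0.2 = 0.00243
P(question | x) = 0.0031185 / 0.0055485 ≈ 0.5620

0.5620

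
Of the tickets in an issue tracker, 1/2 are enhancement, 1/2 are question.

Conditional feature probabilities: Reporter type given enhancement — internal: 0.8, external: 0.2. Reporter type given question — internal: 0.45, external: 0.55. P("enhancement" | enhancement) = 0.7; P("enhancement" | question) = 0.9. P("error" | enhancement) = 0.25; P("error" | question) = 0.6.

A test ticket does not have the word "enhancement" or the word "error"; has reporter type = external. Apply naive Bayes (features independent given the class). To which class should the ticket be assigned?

enhancement: 0.5 × 0.2 × (1−0.7) × (1−0.25) = 0.0225
question: 0.5 × 0.55 × (1−0.9) × (1−0.6) = 0.011
Highest score → enhancement.

enhancement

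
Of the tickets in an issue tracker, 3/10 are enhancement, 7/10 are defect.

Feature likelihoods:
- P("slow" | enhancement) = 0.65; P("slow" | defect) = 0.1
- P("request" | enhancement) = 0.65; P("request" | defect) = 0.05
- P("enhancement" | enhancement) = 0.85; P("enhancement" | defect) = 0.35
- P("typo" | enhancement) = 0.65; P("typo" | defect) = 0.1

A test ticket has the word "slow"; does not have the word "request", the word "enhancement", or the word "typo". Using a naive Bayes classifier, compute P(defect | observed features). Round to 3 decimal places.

0.916

enhancement: 0.3 × 0.65 × (1−0.65) × (1−0.85) × (1−0.65) = 0.003583125
defect: 0.7 × 0.1 × (1−0.05) × (1−0.35) × (1−0.1) = 0.0389025
P(defect | x) = 0.0389025 / 0.042485625 ≈ 0.916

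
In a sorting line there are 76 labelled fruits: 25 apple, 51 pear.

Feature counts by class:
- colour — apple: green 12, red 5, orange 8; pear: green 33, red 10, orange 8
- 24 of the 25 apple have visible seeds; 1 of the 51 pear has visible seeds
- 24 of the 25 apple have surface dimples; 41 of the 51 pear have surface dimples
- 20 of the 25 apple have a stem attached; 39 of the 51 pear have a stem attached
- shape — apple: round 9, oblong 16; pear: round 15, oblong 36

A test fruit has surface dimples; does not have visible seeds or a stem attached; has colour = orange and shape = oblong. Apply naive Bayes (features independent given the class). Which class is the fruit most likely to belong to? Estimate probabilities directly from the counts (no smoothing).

pear

apple: (25/76) × (8/25) × (1/25) × (24/25) × (5/25) × (16/25) ≈ 0.000517389
pear: (51/76) × (8/51) × (50/51) × (41/51) × (12/51) × (36/51) ≈ 0.0137795
Highest score → pear.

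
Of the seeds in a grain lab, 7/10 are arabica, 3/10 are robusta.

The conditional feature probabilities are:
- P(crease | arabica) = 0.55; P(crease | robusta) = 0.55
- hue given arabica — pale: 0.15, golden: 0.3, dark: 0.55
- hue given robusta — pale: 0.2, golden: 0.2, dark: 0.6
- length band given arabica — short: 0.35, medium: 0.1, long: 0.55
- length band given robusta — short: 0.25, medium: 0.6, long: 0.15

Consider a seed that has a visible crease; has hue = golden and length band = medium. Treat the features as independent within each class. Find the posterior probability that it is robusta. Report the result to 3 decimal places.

arabica: 0.7 × 0.55 × 0.3 × 0.1 = 0.01155
robusta: 0.3 × 0.55 × 0.2 × 0.6 = 0.0198
P(robusta | x) = 0.0198 / 0.03135 ≈ 0.632

0.632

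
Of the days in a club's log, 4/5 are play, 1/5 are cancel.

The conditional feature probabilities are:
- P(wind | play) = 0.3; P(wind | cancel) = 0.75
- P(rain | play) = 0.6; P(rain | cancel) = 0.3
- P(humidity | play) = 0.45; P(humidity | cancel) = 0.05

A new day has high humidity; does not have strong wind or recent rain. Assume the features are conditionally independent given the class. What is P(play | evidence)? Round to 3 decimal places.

play: 0.8 × (1−0.3) × (1−0.6) × 0.45 = 0.1008
cancel: 0.2 × (1−0.75) × (1−0.3) × 0.05 = 0.00175
P(play | x) = 0.1008 / 0.10255 ≈ 0.983

0.983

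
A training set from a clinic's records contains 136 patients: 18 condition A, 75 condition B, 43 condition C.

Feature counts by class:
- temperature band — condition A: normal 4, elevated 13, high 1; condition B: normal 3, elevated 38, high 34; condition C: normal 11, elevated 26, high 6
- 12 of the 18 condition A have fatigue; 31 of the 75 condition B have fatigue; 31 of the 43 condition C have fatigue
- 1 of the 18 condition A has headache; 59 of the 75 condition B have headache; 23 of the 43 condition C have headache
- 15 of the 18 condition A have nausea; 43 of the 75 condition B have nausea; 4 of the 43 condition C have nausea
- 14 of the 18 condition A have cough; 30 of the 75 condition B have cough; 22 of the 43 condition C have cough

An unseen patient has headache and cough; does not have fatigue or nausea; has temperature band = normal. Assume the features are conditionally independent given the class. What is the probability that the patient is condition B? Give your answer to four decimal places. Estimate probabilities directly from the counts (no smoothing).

condition A: (18/136) × (4/18) × (6/18) × (1/18) × (3/18) × (14/18) ≈ 0.0000706044
condition B: (75/136) × (3/75) × (44/75) × (59/75) × (32/75) × (30/75) ≈ 0.00173745
condition C: (43/136) × (11/43) × (12/43) × (23/43) × (39/43) × (22/43) ≈ 0.00560243
P(condition B | x) = 0.00173745 / 0.0074104844 ≈ 0.2345

0.2345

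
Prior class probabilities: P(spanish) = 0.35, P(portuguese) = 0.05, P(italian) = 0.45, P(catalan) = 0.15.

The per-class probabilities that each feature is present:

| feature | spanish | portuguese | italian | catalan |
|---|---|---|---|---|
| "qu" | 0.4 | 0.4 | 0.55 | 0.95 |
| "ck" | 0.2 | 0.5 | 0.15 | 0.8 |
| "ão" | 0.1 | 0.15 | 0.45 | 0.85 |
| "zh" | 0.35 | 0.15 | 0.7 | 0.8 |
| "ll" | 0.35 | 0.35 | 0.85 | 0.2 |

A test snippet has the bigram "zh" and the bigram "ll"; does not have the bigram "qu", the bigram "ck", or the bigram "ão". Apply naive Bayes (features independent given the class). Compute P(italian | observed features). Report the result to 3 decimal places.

0.746

spanish: 0.35 × (1−0.4) × (1−0.2) × (1−0.1) × 0.35 × 0.35 = 0.018522
portuguese: 0.05 × (1−0.4) × (1−0.5) × (1−0.15) × 0.15 × 0.35 = 0.000669375
italian: 0.45 × (1−0.55) × (1−0.15) × (1−0.45) × 0.7 × 0.85 = 0.05632790625
catalan: 0.15 × (1−0.95) × (1−0.8) × (1−0.85) × 0.8 × 0.2 = 0.000036
P(italian | x) = 0.05632790625 / 0.07555528125 ≈ 0.746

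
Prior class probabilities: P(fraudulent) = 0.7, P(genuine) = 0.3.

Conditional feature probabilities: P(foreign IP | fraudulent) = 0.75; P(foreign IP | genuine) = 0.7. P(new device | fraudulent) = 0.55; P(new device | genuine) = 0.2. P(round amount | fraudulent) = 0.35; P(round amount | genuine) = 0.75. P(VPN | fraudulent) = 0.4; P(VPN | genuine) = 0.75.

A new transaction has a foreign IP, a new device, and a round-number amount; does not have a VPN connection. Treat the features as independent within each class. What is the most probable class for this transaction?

fraudulent

fraudulent: 0.7 × 0.75 × 0.55 × 0.35 × (1−0.4) = 0.0606375
genuine: 0.3 × 0.7 × 0.2 × 0.75 × (1−0.75) = 0.007875
Highest score → fraudulent.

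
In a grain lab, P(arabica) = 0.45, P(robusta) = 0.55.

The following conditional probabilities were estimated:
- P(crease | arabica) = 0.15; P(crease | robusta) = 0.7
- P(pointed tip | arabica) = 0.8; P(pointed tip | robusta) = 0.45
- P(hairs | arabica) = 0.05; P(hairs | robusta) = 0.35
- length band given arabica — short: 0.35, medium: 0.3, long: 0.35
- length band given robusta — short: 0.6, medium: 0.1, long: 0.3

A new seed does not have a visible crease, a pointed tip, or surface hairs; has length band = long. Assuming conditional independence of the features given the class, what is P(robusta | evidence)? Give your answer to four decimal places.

0.4103

arabica: 0.45 × (1−0.15) × (1−0.8) × (1−0.05) × 0.35 = 0.02543625
robusta: 0.55 × (1−0.7) × (1−0.45) × (1−0.35) × 0.3 = 0.01769625
P(robusta | x) = 0.01769625 / 0.0431325 ≈ 0.4103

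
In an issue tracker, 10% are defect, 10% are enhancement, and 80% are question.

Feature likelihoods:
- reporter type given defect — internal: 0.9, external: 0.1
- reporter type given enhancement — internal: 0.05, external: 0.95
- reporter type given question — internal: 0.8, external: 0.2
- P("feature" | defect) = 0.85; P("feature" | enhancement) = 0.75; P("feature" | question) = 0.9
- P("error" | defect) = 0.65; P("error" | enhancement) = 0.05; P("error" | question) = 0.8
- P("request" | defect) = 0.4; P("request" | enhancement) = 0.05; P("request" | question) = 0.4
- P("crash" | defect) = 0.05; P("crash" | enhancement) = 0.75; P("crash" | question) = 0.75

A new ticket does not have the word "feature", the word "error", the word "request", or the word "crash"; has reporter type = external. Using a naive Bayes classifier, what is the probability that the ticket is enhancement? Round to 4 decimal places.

defect: 0.1 × 0.1 × (1−0.85) × (1−0.65) × (1−0.4) × (1−0.05) = 0.00029925
enhancement: 0.1 × 0.95 × (1−0.75) × (1−0.05) × (1−0.05) × (1−0.75) = 0.00535859375
question: 0.8 × 0.2 × (1−0.9) × (1−0.8) × (1−0.4) × (1−0.75) = 0.00048
P(enhancement | x) = 0.00535859375 / 0.00613784375 ≈ 0.8730

0.8730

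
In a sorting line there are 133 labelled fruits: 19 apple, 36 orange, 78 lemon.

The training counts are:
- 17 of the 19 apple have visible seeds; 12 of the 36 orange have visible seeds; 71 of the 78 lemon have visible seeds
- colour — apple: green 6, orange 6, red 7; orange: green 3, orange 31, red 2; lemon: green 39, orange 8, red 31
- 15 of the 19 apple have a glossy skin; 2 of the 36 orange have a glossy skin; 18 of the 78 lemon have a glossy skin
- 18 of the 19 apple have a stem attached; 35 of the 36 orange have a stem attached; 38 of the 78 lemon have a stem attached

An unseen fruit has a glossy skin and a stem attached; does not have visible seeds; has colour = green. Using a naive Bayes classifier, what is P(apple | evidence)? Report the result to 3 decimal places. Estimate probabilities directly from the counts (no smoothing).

apple: (19/133) × (2/19) × (6/19) × (15/19) × (18/19) ≈ 0.00355167
orange: (36/133) × (24/36) × (3/36) × (2/36) × (35/36) ≈ 0.000812216
lemon: (78/133) × (7/78) × (39/78) × (18/78) × (38/78) ≈ 0.00295858
P(apple | x) = 0.00355167 / 0.007322466 ≈ 0.485

0.485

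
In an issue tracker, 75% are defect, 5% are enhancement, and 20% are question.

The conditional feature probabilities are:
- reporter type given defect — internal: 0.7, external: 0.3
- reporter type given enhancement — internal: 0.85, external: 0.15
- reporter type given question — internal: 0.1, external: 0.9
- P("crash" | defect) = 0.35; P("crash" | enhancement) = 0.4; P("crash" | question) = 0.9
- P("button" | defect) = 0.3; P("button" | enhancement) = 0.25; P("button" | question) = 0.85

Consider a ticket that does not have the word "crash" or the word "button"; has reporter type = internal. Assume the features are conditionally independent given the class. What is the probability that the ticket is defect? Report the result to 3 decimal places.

0.925

defect: 0.75 × 0.7 × (1−0.35) × (1−0.3) = 0.238875
enhancement: 0.05 × 0.85 × (1−0.4) × (1−0.25) = 0.019125
question: 0.2 × 0.1 × (1−0.9) × (1−0.85) = 0.0003
P(defect | x) = 0.238875 / 0.2583 ≈ 0.925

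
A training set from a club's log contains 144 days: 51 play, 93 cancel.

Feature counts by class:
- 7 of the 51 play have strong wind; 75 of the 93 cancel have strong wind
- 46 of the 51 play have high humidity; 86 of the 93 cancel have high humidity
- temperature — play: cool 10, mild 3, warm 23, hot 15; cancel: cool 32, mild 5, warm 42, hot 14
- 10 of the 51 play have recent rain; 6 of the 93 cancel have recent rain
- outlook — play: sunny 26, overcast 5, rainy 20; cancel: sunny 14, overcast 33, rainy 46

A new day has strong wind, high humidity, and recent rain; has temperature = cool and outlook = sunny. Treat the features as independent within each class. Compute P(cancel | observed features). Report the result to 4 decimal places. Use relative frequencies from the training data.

play: (51/144) × (7/51) × (46/51) × (10/51) × (10/51) × (26/51) ≈ 0.000859382
cancel: (93/144) × (75/93) × (86/93) × (32/93) × (6/93) × (14/93) ≈ 0.00160951
P(cancel | x) = 0.00160951 / 0.002468892 ≈ 0.6519

0.6519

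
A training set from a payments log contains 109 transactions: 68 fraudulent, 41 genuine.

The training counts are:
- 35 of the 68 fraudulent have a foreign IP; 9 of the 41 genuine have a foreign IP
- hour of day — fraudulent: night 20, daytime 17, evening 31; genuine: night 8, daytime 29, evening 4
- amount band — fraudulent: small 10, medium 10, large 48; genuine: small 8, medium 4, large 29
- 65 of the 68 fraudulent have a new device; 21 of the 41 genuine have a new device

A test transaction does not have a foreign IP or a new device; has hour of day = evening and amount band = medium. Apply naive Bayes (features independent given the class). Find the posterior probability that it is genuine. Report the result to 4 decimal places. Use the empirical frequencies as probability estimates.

0.6035

fraudulent: (68/109) × (33/68) × (31/68) × (10/68) × (3/68) ≈ 0.000895455
genuine: (41/109) × (32/41) × (4/41) × (4/41) × (20/41) ≈ 0.00136308
P(genuine | x) = 0.00136308 / 0.002258535 ≈ 0.6035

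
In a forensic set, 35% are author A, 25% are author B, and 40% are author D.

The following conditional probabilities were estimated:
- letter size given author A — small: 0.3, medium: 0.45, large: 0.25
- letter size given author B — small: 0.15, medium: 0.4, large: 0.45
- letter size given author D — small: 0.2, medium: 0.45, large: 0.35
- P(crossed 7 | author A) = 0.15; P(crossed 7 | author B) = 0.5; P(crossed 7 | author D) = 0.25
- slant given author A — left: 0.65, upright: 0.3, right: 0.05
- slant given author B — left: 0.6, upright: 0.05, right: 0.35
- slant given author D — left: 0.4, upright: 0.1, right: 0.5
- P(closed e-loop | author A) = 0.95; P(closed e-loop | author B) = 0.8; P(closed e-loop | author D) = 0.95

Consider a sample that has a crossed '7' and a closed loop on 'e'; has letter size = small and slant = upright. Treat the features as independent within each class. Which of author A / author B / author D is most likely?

author A: 0.35 × 0.3 × 0.15 × 0.3 × 0.95 = 0.00448875
author B: 0.25 × 0.15 × 0.5 × 0.05 × 0.8 = 0.00075
author D: 0.4 × 0.2 × 0.25 × 0.1 × 0.95 = 0.0019
Highest score → author A.

author A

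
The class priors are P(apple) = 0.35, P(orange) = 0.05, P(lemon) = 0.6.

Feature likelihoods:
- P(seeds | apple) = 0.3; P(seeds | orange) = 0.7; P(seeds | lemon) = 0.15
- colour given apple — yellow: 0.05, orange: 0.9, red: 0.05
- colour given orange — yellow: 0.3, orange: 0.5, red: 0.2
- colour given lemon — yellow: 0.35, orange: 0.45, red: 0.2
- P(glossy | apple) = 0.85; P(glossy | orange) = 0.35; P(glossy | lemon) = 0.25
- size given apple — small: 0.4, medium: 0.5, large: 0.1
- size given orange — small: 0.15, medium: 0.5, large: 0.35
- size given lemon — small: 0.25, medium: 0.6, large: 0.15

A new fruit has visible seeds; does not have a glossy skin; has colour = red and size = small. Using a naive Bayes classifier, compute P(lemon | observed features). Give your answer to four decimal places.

apple: 0.35 × 0.3 × 0.05 × (1−0.85) × 0.4 = 0.000315
orange: 0.05 × 0.7 × 0.2 × (1−0.35) × 0.15 = 0.0006825
lemon: 0.6 × 0.15 × 0.2 × (1−0.25) × 0.25 = 0.003375
P(lemon | x) = 0.003375 / 0.0043725 ≈ 0.7719

0.7719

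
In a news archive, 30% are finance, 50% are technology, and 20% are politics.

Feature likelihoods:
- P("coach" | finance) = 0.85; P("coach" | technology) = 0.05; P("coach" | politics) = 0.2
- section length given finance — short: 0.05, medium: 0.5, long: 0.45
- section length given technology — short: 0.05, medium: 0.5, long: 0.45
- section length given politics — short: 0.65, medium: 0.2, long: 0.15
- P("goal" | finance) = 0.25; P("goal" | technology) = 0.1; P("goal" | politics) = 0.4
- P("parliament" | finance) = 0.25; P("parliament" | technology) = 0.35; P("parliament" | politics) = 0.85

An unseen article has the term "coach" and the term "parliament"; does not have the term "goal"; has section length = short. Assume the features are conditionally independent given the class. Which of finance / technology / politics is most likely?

politics

finance: 0.3 × 0.85 × 0.05 × (1−0.25) × 0.25 = 0.002390625
technology: 0.5 × 0.05 × 0.05 × (1−0.1) × 0.35 = 0.00039375
politics: 0.2 × 0.2 × 0.65 × (1−0.4) × 0.85 = 0.01326
Highest score → politics.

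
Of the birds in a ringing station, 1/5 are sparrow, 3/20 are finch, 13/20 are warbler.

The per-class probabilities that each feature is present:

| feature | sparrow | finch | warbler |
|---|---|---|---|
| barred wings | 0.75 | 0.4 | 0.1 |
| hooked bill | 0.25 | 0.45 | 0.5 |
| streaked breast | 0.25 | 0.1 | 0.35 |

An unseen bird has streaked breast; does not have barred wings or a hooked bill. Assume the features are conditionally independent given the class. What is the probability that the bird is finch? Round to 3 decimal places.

0.042

sparrow: 0.2 × (1−0.75) × (1−0.25) × 0.25 = 0.009375
finch: 0.15 × (1−0.4) × (1−0.45) × 0.1 = 0.00495
warbler: 0.65 × (1−0.1) × (1−0.5) × 0.35 = 0.102375
P(finch | x) = 0.00495 / 0.1167 ≈ 0.042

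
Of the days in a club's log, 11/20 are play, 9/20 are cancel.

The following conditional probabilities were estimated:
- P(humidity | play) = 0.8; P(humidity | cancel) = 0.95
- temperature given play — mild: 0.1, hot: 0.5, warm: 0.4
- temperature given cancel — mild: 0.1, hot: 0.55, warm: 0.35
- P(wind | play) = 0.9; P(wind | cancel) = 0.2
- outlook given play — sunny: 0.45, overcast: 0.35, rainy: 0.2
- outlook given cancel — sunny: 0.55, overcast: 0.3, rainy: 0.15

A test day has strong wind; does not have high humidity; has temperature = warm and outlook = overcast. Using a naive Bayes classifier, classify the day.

play: 0.55 × (1−0.8) × 0.4 × 0.9 × 0.35 = 0.01386
cancel: 0.45 × (1−0.95) × 0.35 × 0.2 × 0.3 = 0.0004725
Highest score → play.

play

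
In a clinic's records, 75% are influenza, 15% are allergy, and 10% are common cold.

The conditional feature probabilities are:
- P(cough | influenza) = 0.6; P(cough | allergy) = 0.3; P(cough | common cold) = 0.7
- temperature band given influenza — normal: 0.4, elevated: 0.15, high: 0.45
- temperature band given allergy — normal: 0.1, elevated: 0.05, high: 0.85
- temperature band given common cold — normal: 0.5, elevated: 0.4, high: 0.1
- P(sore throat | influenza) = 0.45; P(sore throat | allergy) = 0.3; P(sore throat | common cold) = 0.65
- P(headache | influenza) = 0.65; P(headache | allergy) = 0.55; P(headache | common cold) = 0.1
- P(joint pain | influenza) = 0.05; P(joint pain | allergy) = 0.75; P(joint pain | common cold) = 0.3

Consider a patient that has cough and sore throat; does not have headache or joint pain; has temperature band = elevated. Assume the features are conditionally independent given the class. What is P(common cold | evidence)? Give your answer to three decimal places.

influenza: 0.75 × 0.6 × 0.15 × 0.45 × (1−0.65) × (1−0.05) = 0.0100996875
allergy: 0.15 × 0.3 × 0.05 × 0.3 × (1−0.55) × (1−0.75) = 0.0000759375
common cold: 0.1 × 0.7 × 0.4 × 0.65 × (1−0.1) × (1−0.3) = 0.011466
P(common cold | x) = 0.011466 / 0.021641625 ≈ 0.530

0.530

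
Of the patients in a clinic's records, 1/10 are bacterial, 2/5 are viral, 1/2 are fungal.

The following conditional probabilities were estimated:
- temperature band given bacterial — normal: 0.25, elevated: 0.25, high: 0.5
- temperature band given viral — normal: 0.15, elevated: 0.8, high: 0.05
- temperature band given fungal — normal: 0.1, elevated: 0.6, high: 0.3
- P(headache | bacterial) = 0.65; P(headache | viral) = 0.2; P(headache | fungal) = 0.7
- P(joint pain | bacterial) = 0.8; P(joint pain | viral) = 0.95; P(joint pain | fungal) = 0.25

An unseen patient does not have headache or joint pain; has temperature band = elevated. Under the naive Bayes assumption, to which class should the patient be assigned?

fungal

bacterial: 0.1 × 0.25 × (1−0.65) × (1−0.8) = 0.00175
viral: 0.4 × 0.8 × (1−0.2) × (1−0.95) = 0.0128
fungal: 0.5 × 0.6 × (1−0.7) × (1−0.25) = 0.0675
Highest score → fungal.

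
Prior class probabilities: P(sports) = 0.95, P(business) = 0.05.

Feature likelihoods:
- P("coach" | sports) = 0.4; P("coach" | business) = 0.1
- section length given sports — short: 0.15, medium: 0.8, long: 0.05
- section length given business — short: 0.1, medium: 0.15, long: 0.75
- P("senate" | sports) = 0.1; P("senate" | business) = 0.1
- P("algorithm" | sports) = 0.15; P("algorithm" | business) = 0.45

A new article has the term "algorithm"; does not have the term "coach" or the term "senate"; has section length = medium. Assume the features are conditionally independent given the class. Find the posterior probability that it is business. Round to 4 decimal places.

sports: 0.95 × (1−0.4) × 0.8 × (1−0.1) × 0.15 = 0.06156
business: 0.05 × (1−0.1) × 0.15 × (1−0.1) × 0.45 = 0.00273375
P(business | x) = 0.00273375 / 0.06429375 ≈ 0.0425

0.0425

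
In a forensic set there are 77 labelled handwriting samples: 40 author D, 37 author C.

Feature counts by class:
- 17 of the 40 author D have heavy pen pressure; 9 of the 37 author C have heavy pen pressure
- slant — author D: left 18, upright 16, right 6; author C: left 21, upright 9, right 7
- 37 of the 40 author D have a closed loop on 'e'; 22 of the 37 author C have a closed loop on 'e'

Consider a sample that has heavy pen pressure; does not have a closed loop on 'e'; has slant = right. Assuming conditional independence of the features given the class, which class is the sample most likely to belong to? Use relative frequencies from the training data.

author C

author D: (40/77) × (17/40) × (6/40) × (3/40) ≈ 0.00248377
author C: (37/77) × (9/37) × (7/37) × (15/37) ≈ 0.00896474
Highest score → author C.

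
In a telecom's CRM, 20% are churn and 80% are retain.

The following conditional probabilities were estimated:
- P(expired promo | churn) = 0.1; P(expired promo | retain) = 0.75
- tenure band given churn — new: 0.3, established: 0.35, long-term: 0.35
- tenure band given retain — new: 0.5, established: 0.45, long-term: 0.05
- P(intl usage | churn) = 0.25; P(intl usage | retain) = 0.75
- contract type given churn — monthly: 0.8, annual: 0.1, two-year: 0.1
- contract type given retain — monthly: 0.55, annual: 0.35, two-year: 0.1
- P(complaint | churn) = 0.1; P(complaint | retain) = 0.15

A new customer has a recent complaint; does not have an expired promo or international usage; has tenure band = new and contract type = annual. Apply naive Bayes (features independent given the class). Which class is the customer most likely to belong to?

churn: 0.2 × (1−0.1) × 0.3 × (1−0.25) × 0.1 × 0.1 = 0.000405
retain: 0.8 × (1−0.75) × 0.5 × (1−0.75) × 0.35 × 0.15 = 0.0013125
Highest score → retain.

retain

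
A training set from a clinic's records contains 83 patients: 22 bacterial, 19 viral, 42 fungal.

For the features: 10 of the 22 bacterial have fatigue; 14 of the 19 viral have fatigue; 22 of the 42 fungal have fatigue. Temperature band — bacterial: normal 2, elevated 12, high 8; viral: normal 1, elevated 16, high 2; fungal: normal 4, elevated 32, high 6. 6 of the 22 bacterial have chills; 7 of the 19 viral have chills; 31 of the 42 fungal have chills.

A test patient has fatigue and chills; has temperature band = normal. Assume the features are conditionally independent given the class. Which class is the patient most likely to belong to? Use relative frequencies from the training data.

fungal

bacterial: (22/83) × (10/22) × (2/22) × (6/22) ≈ 0.00298716
viral: (19/83) × (14/19) × (1/19) × (7/19) ≈ 0.0032707
fungal: (42/83) × (22/42) × (4/42) × (31/42) ≈ 0.0186324
Highest score → fungal.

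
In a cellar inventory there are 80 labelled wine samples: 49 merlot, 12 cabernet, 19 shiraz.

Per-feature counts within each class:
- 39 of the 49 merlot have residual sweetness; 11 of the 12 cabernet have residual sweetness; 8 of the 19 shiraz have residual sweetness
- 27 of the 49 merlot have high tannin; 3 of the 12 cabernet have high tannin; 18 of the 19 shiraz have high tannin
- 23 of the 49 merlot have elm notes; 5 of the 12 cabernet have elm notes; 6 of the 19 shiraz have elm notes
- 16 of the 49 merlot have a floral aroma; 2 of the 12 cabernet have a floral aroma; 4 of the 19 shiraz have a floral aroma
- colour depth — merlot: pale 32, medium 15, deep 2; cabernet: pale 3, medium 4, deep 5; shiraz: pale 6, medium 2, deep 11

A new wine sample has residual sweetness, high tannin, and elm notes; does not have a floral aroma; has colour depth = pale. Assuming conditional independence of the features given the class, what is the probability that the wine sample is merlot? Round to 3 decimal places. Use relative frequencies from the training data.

merlot: (49/80) × (39/49) × (27/49) × (23/49) × (33/49) × (32/49) ≈ 0.0554557
cabernet: (12/80) × (11/12) × (3/12) × (5/12) × (10/12) × (3/12) ≈ 0.00298394
shiraz: (19/80) × (8/19) × (18/19) × (6/19) × (15/19) × (6/19) ≈ 0.00745851
P(merlot | x) = 0.0554557 / 0.06589815 ≈ 0.842

0.842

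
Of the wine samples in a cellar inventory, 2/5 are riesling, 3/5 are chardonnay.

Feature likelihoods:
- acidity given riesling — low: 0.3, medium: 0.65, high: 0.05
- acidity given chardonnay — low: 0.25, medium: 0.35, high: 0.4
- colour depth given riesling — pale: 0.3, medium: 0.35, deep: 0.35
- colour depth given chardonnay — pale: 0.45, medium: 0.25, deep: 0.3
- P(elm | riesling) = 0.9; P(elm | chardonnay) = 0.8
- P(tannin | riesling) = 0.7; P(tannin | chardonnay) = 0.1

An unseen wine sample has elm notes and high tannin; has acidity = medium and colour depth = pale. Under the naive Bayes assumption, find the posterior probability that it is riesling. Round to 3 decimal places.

riesling: 0.4 × 0.65 × 0.3 × 0.9 × 0.7 = 0.04914
chardonnay: 0.6 × 0.35 × 0.45 × 0.8 × 0.1 = 0.00756
P(riesling | x) = 0.04914 / 0.0567 ≈ 0.867

0.867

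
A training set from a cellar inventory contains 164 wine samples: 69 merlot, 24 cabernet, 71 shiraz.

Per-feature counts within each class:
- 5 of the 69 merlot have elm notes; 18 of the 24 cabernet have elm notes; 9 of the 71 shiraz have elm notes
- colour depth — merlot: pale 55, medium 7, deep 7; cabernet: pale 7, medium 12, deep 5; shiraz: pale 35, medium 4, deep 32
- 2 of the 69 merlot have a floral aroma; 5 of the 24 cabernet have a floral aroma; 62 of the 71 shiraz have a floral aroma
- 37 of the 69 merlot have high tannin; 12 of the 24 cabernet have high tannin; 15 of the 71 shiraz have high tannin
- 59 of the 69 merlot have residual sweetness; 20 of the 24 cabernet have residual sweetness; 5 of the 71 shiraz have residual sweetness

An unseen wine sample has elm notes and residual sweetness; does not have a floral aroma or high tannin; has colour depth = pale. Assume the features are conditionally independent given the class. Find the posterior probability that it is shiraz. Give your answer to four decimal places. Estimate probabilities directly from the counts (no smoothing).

0.0095

merlot: (69/164) × (5/69) × (55/69) × (67/69) × (32/69) × (59/69) ≈ 0.0093577
cabernet: (24/164) × (18/24) × (7/24) × (19/24) × (12/24) × (20/24) ≈ 0.0105596
shiraz: (71/164) × (9/71) × (35/71) × (9/71) × (56/71) × (5/71) ≈ 0.000190473
P(shiraz | x) = 0.000190473 / 0.020107773 ≈ 0.0095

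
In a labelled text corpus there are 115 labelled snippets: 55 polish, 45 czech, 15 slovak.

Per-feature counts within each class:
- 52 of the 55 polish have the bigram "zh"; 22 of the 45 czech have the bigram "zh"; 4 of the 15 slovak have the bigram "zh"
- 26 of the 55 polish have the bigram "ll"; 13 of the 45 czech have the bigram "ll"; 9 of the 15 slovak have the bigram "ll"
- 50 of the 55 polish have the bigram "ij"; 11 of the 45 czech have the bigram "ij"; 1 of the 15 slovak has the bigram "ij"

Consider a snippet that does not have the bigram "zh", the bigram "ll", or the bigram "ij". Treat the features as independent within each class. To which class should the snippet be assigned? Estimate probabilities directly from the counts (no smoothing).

polish: (55/115) × (3/55) × (29/55) × (5/55) ≈ 0.00125045
czech: (45/115) × (23/45) × (32/45) × (34/45) ≈ 0.107457
slovak: (15/115) × (11/15) × (6/15) × (14/15) ≈ 0.0357101
Highest score → czech.

czech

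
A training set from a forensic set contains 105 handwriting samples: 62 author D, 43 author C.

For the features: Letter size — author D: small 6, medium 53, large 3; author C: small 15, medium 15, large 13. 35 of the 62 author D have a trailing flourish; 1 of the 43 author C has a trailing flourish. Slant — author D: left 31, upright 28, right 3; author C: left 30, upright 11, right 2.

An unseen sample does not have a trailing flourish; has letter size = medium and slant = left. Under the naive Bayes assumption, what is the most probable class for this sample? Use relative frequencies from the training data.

author D

author D: (62/105) × (53/62) × (27/62) × (31/62) ≈ 0.109908
author C: (43/105) × (15/43) × (42/43) × (30/43) ≈ 0.0973499
Highest score → author D.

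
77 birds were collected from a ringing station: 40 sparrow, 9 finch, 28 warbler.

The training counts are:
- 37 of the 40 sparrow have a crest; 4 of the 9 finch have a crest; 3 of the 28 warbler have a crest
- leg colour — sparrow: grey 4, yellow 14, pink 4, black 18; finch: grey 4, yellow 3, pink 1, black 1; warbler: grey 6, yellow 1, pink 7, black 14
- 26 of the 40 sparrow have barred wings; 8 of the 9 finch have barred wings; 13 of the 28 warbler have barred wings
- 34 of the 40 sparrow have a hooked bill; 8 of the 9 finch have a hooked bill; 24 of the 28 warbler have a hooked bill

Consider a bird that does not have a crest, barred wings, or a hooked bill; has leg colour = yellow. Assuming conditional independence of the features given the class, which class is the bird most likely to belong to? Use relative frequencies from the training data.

warbler

sparrow: (40/77) × (3/40) × (14/40) × (14/40) × (6/40) ≈ 0.000715909
finch: (9/77) × (5/9) × (3/9) × (1/9) × (1/9) ≈ 0.000267222
warbler: (28/77) × (25/28) × (1/28) × (15/28) × (4/28) ≈ 0.000887414
Highest score → warbler.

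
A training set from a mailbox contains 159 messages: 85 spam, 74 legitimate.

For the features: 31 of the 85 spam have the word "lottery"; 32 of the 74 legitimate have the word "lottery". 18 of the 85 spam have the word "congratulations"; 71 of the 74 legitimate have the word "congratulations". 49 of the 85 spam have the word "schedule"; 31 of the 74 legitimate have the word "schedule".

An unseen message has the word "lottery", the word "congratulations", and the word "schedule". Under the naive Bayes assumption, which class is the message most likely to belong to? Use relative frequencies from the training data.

spam: (85/159) × (31/85) × (18/85) × (49/85) ≈ 0.023801
legitimate: (74/159) × (32/74) × (71/74) × (31/74) ≈ 0.0808927
Highest score → legitimate.

legitimate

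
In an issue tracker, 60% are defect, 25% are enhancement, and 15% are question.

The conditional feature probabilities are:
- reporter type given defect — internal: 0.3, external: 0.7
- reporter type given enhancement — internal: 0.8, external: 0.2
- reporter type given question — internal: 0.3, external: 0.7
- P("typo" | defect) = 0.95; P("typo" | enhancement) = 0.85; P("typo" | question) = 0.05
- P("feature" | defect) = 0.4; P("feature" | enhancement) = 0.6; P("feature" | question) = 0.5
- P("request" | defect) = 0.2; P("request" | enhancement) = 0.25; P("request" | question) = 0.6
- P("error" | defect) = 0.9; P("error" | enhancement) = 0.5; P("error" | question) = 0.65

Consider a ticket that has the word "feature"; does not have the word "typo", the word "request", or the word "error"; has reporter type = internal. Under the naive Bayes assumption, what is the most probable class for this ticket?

enhancement

defect: 0.6 × 0.3 × (1−0.95) × 0.4 × (1−0.2) × (1−0.9) = 0.000288
enhancement: 0.25 × 0.8 × (1−0.85) × 0.6 × (1−0.25) × (1−0.5) = 0.00675
question: 0.15 × 0.3 × (1−0.05) × 0.5 × (1−0.6) × (1−0.65) = 0.0029925
Highest score → enhancement.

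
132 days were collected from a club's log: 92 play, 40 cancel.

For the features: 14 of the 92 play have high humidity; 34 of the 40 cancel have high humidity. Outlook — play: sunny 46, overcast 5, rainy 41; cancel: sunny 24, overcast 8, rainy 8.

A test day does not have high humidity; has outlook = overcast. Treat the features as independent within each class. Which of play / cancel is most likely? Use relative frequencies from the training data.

play: (92/132) × (78/92) × (5/92) ≈ 0.0321146
cancel: (40/132) × (6/40) × (8/40) ≈ 0.00909091
Highest score → play.

play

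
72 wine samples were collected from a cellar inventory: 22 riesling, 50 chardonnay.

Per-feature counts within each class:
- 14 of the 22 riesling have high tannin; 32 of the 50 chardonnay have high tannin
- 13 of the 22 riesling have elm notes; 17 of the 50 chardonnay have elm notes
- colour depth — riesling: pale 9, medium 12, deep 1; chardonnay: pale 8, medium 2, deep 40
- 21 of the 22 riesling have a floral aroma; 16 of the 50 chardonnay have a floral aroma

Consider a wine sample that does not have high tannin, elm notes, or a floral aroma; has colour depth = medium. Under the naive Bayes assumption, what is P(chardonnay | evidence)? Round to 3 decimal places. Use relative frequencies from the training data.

riesling: (22/72) × (8/22) × (9/22) × (12/22) × (1/22) ≈ 0.00112697
chardonnay: (50/72) × (18/50) × (33/50) × (2/50) × (34/50) = 0.004488
P(chardonnay | x) = 0.004488 / 0.00561497 ≈ 0.799

0.799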